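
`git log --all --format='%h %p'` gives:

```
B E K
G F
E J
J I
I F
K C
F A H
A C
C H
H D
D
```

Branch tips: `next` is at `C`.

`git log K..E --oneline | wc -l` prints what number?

Reachable from E: {A, C, D, E, F, H, I, J}.
Reachable from K: {C, D, H, K}.
In E's history but not K's: {A, E, F, I, J} — 5 commits.

5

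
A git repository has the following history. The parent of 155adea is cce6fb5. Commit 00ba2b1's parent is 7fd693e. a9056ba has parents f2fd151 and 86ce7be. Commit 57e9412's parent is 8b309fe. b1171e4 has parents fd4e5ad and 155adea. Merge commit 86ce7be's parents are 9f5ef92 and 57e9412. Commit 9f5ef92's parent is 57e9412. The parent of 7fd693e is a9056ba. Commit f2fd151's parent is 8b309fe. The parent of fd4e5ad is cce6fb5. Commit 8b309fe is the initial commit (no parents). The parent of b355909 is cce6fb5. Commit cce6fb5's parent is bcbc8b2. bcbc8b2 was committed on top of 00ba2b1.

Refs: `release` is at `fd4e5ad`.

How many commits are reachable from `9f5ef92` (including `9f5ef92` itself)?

3

Walking parent pointers from 9f5ef92: reachable set = {57e9412, 8b309fe, 9f5ef92}.
That is 3 commits.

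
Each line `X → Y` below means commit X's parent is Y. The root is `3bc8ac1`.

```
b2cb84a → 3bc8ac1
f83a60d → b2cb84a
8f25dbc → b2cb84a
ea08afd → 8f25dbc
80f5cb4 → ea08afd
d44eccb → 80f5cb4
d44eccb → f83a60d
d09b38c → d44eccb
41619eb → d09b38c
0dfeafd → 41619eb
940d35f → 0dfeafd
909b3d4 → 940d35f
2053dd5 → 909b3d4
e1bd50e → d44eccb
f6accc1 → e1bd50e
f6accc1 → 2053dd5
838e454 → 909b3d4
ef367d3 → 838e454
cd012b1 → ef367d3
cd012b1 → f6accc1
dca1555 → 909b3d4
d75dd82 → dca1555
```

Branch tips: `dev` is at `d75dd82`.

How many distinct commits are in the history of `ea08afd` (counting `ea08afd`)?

Walking parent pointers from ea08afd: reachable set = {3bc8ac1, 8f25dbc, b2cb84a, ea08afd}.
That is 4 commits.

4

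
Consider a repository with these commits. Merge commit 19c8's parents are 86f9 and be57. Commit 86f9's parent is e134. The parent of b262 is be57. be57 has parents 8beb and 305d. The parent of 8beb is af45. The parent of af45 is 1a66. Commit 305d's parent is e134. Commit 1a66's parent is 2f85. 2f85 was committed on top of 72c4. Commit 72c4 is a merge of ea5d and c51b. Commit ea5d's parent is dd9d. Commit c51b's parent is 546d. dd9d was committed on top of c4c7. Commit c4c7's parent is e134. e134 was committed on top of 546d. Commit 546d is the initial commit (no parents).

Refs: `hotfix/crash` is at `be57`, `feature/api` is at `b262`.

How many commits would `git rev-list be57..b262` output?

1

Reachable from b262: {1a66, 2f85, 305d, 546d, 72c4, 8beb, af45, b262, be57, c4c7, c51b, dd9d, e134, ea5d}.
Reachable from be57: {1a66, 2f85, 305d, 546d, 72c4, 8beb, af45, be57, c4c7, c51b, dd9d, e134, ea5d}.
In b262's history but not be57's: {b262} — 1 commit.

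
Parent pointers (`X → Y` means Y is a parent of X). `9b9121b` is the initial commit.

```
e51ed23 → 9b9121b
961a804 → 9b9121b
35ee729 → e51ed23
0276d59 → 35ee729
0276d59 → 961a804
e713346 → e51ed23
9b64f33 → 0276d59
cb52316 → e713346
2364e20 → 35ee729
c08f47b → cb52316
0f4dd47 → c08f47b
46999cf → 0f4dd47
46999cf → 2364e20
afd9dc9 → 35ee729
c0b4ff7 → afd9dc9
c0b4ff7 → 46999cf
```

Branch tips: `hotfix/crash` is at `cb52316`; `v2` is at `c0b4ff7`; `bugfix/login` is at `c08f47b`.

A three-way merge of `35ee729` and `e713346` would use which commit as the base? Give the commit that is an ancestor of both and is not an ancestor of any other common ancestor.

Ancestors of 35ee729: {35ee729, 9b9121b, e51ed23}.
Ancestors of e713346: {9b9121b, e51ed23, e713346}.
Common ancestors: {9b9121b, e51ed23}.
Among these, e51ed23 is not an ancestor of any other common ancestor — it is the merge base.

e51ed23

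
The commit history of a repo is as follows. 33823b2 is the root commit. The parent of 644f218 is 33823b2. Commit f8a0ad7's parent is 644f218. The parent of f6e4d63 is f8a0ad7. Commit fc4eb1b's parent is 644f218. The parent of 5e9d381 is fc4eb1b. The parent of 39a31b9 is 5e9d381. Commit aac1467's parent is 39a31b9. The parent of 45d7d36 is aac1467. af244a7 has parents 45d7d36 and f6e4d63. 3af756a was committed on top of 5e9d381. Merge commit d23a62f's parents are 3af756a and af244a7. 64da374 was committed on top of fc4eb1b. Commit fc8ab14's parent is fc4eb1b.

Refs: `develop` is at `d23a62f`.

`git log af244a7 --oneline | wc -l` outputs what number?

Walking parent pointers from af244a7: reachable set = {33823b2, 39a31b9, 45d7d36, 5e9d381, 644f218, aac1467, af244a7, f6e4d63, f8a0ad7, fc4eb1b}.
That is 10 commits.

10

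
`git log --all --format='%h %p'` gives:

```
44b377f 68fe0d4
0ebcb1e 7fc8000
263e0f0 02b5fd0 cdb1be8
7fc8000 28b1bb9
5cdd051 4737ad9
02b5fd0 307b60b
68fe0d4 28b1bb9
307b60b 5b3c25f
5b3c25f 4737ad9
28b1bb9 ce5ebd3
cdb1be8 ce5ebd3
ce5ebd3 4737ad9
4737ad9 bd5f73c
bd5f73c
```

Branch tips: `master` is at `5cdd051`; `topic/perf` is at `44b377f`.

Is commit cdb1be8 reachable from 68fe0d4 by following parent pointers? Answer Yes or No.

Ancestors of 68fe0d4: {28b1bb9, 4737ad9, 68fe0d4, bd5f73c, ce5ebd3}.
cdb1be8 is not in that set, so it is not an ancestor of 68fe0d4.

No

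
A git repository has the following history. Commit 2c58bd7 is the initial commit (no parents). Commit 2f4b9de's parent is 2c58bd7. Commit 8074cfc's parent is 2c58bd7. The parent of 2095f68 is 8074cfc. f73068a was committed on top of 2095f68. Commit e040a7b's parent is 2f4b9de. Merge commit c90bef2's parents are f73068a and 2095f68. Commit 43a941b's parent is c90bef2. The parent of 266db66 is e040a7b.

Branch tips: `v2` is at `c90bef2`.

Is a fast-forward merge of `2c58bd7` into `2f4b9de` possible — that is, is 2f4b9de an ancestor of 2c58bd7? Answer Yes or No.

No

A fast-forward from 2f4b9de to 2c58bd7 is possible iff 2f4b9de is an ancestor of 2c58bd7.
Ancestors of 2c58bd7: {2c58bd7}.
2f4b9de is not among them, so fast-forward is not possible.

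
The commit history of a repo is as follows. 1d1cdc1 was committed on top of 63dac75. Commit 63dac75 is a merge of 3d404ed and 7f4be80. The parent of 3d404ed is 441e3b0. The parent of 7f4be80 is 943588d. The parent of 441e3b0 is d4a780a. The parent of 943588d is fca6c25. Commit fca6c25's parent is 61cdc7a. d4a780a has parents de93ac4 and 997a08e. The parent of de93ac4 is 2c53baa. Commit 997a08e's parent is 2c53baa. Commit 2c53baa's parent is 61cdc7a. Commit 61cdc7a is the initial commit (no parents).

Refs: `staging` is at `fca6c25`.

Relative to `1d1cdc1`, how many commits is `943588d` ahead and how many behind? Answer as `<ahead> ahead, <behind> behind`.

Reachable from 943588d: {61cdc7a, 943588d, fca6c25}.
Reachable from 1d1cdc1: {1d1cdc1, 2c53baa, 3d404ed, 441e3b0, 61cdc7a, 63dac75, 7f4be80, 943588d, 997a08e, d4a780a, de93ac4, fca6c25}.
Only in 943588d's history (ahead): {} — 0.
Only in 1d1cdc1's history (behind): {1d1cdc1, 2c53baa, 3d404ed, 441e3b0, 63dac75, 7f4be80, 997a08e, d4a780a, de93ac4} — 9.

0 ahead, 9 behind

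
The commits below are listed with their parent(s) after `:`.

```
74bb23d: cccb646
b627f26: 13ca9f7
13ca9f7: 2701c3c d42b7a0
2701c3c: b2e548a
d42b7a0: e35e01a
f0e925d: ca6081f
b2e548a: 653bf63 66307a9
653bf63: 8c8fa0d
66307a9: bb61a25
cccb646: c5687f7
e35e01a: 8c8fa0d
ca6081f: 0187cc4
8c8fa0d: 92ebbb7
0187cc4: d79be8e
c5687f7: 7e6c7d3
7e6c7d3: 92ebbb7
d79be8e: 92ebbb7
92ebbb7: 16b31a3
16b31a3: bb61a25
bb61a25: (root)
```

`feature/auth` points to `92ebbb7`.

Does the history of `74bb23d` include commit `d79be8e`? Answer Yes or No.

No

Ancestors of 74bb23d: {16b31a3, 74bb23d, 7e6c7d3, 92ebbb7, bb61a25, c5687f7, cccb646}.
d79be8e is not in that set, so it is not an ancestor of 74bb23d.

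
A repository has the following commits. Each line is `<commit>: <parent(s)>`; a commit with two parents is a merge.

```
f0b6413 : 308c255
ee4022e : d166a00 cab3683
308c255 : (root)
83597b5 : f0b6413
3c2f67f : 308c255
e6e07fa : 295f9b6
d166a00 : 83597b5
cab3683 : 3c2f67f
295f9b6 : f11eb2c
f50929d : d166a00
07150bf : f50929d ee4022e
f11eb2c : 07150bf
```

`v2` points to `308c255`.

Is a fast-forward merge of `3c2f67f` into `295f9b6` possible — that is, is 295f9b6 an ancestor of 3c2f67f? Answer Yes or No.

No

A fast-forward from 295f9b6 to 3c2f67f is possible iff 295f9b6 is an ancestor of 3c2f67f.
Ancestors of 3c2f67f: {308c255, 3c2f67f}.
295f9b6 is not among them, so fast-forward is not possible.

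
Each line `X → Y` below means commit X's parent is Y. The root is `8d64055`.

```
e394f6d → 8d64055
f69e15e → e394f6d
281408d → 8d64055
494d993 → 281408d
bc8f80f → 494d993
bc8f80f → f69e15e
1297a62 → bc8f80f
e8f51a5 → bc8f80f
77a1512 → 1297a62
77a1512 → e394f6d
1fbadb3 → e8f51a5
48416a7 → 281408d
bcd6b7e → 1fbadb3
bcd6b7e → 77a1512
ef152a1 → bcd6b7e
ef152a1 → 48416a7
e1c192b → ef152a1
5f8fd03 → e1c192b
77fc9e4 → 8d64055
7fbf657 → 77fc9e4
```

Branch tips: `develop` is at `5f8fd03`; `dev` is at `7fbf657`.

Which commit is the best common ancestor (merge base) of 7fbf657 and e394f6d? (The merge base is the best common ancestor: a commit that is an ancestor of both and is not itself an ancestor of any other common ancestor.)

Ancestors of 7fbf657: {77fc9e4, 7fbf657, 8d64055}.
Ancestors of e394f6d: {8d64055, e394f6d}.
Common ancestors: {8d64055}.
The only common ancestor is 8d64055, so it is the merge base.

8d64055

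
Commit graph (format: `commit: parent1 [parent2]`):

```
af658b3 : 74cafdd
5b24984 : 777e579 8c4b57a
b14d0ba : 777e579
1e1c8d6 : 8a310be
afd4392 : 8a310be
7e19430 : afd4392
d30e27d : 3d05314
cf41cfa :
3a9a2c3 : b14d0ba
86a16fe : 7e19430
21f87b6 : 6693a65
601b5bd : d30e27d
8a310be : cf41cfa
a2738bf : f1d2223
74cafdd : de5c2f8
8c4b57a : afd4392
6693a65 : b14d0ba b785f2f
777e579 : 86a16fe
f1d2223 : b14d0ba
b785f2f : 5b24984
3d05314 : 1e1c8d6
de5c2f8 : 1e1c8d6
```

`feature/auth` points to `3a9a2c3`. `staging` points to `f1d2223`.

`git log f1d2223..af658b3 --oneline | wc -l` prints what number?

4

Reachable from af658b3: {1e1c8d6, 74cafdd, 8a310be, af658b3, cf41cfa, de5c2f8}.
Reachable from f1d2223: {777e579, 7e19430, 86a16fe, 8a310be, afd4392, b14d0ba, cf41cfa, f1d2223}.
In af658b3's history but not f1d2223's: {1e1c8d6, 74cafdd, af658b3, de5c2f8} — 4 commits.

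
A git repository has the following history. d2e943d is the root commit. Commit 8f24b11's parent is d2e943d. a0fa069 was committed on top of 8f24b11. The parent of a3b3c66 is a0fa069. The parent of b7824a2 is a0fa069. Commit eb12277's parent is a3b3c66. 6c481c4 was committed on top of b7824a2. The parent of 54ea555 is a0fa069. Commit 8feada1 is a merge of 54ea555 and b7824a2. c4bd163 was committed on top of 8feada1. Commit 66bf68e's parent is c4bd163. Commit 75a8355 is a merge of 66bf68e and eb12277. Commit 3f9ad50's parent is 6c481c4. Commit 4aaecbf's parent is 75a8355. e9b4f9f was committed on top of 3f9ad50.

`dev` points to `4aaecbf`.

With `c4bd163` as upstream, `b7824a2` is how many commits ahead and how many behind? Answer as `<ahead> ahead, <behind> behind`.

0 ahead, 3 behind

Reachable from b7824a2: {8f24b11, a0fa069, b7824a2, d2e943d}.
Reachable from c4bd163: {54ea555, 8f24b11, 8feada1, a0fa069, b7824a2, c4bd163, d2e943d}.
Only in b7824a2's history (ahead): {} — 0.
Only in c4bd163's history (behind): {54ea555, 8feada1, c4bd163} — 3.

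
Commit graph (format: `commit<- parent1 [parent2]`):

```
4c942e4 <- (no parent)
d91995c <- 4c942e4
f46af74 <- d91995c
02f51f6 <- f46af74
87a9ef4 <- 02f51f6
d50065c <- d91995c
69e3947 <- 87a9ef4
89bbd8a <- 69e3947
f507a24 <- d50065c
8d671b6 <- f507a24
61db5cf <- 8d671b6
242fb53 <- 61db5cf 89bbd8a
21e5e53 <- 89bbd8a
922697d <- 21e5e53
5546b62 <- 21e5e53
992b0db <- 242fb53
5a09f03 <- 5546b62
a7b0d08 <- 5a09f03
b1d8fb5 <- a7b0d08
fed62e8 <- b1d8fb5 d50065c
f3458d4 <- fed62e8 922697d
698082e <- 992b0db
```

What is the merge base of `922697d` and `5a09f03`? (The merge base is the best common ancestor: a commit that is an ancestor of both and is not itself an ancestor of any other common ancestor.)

Ancestors of 922697d: {02f51f6, 21e5e53, 4c942e4, 69e3947, 87a9ef4, 89bbd8a, 922697d, d91995c, f46af74}.
Ancestors of 5a09f03: {02f51f6, 21e5e53, 4c942e4, 5546b62, 5a09f03, 69e3947, 87a9ef4, 89bbd8a, d91995c, f46af74}.
Common ancestors: {02f51f6, 21e5e53, 4c942e4, 69e3947, 87a9ef4, 89bbd8a, d91995c, f46af74}.
Among these, 21e5e53 is not an ancestor of any other common ancestor — it is the merge base.

21e5e53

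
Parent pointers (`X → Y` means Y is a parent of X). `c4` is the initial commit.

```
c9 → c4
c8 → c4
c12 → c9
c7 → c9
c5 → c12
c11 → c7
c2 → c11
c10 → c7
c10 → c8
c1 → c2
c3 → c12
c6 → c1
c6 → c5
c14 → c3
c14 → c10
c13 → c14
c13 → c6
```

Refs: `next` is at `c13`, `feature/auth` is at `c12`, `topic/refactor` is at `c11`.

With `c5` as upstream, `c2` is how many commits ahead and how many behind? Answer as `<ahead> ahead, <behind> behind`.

3 ahead, 2 behind

Reachable from c2: {c11, c2, c4, c7, c9}.
Reachable from c5: {c12, c4, c5, c9}.
Only in c2's history (ahead): {c11, c2, c7} — 3.
Only in c5's history (behind): {c12, c5} — 2.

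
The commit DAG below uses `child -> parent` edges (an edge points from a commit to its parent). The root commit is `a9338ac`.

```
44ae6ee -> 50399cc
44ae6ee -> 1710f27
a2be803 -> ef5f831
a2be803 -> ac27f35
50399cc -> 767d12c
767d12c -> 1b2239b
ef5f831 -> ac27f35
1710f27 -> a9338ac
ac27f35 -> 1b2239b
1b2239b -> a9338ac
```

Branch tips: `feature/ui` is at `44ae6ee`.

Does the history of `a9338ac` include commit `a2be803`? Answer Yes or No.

Ancestors of a9338ac: {a9338ac}.
a2be803 is not in that set, so it is not an ancestor of a9338ac.

No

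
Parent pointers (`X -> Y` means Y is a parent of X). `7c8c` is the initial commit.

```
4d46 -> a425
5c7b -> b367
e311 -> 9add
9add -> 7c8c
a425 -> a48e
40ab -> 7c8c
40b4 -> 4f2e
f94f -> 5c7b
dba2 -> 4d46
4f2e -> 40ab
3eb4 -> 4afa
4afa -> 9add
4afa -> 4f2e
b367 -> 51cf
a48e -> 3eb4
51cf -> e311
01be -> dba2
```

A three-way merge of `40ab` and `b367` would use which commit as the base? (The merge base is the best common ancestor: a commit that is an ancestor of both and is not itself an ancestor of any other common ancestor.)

Ancestors of 40ab: {40ab, 7c8c}.
Ancestors of b367: {51cf, 7c8c, 9add, b367, e311}.
Common ancestors: {7c8c}.
The only common ancestor is 7c8c, so it is the merge base.

7c8c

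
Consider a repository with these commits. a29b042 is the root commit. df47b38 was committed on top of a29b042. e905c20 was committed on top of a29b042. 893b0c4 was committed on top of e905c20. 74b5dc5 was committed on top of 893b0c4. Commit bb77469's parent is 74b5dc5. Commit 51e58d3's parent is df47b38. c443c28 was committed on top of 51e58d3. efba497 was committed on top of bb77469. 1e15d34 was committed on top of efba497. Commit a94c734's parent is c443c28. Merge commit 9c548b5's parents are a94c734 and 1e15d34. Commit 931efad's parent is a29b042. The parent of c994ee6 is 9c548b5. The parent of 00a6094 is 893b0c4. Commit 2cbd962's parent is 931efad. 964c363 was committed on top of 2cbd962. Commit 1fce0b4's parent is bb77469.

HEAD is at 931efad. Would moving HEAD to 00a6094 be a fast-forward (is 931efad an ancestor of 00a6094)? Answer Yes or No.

No

A fast-forward from 931efad to 00a6094 is possible iff 931efad is an ancestor of 00a6094.
Ancestors of 00a6094: {00a6094, 893b0c4, a29b042, e905c20}.
931efad is not among them, so fast-forward is not possible.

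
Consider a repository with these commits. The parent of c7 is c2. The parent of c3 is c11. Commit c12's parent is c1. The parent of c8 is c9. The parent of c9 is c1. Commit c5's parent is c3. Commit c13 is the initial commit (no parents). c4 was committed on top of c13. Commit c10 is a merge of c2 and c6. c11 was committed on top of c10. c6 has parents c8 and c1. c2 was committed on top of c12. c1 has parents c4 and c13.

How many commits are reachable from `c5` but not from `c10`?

3

Reachable from c5: {c1, c10, c11, c12, c13, c2, c3, c4, c5, c6, c8, c9}.
Reachable from c10: {c1, c10, c12, c13, c2, c4, c6, c8, c9}.
In c5's history but not c10's: {c11, c3, c5} — 3 commits.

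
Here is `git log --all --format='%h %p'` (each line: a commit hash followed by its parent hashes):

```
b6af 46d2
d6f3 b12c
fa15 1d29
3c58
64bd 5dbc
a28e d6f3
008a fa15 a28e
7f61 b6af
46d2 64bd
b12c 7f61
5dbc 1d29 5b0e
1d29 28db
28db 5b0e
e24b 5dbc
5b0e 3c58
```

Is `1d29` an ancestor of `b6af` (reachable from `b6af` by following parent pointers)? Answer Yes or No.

Ancestors of b6af (commits reachable by following parents): {1d29, 28db, 3c58, 46d2, 5b0e, 5dbc, 64bd, b6af}.
1d29 is in that set, so it is an ancestor of b6af.

Yes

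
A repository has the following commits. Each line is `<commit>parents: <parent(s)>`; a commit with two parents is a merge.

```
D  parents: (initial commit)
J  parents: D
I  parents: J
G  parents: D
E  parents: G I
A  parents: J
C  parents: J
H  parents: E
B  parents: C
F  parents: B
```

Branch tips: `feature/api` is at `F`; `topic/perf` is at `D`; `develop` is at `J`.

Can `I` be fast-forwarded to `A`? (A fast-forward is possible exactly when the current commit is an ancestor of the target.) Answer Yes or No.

A fast-forward from I to A is possible iff I is an ancestor of A.
Ancestors of A: {A, D, J}.
I is not among them, so fast-forward is not possible.

No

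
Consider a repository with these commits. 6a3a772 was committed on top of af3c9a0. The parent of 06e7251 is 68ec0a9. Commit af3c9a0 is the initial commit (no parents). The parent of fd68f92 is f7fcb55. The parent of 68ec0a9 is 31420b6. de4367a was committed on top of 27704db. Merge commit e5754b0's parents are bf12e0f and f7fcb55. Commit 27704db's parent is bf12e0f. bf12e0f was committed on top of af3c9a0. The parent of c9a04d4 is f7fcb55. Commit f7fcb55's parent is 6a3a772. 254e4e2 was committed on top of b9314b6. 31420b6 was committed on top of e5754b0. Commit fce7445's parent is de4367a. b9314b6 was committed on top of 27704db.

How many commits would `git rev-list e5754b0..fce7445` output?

3

Reachable from fce7445: {27704db, af3c9a0, bf12e0f, de4367a, fce7445}.
Reachable from e5754b0: {6a3a772, af3c9a0, bf12e0f, e5754b0, f7fcb55}.
In fce7445's history but not e5754b0's: {27704db, de4367a, fce7445} — 3 commits.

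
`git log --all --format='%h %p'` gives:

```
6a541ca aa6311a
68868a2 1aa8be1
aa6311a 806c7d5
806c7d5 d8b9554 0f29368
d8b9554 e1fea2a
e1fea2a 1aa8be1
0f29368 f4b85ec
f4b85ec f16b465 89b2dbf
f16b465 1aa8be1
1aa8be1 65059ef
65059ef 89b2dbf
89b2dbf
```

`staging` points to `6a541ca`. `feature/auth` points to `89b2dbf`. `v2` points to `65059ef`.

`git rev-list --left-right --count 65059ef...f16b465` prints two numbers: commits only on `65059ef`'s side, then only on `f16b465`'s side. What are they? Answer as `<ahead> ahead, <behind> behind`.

Reachable from 65059ef: {65059ef, 89b2dbf}.
Reachable from f16b465: {1aa8be1, 65059ef, 89b2dbf, f16b465}.
Only in 65059ef's history (ahead): {} — 0.
Only in f16b465's history (behind): {1aa8be1, f16b465} — 2.

0 ahead, 2 behind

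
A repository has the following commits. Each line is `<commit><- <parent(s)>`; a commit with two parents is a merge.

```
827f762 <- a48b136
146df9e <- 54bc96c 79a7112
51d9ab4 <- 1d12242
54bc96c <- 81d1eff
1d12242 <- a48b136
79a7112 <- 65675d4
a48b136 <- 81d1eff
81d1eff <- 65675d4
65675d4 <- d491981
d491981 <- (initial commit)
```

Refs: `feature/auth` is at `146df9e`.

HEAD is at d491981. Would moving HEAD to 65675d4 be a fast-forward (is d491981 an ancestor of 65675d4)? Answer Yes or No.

Yes

A fast-forward from d491981 to 65675d4 is possible iff d491981 is an ancestor of 65675d4.
Ancestors of 65675d4: {65675d4, d491981}.
d491981 is among them, so fast-forward is possible.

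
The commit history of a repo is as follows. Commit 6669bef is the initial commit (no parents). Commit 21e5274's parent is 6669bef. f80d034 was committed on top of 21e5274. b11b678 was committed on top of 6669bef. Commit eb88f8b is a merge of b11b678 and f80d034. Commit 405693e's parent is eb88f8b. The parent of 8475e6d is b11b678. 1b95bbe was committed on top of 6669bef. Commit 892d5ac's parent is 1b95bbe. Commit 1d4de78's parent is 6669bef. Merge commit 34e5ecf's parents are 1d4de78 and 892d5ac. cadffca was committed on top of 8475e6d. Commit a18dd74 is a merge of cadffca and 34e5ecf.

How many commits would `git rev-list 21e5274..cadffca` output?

Reachable from cadffca: {6669bef, 8475e6d, b11b678, cadffca}.
Reachable from 21e5274: {21e5274, 6669bef}.
In cadffca's history but not 21e5274's: {8475e6d, b11b678, cadffca} — 3 commits.

3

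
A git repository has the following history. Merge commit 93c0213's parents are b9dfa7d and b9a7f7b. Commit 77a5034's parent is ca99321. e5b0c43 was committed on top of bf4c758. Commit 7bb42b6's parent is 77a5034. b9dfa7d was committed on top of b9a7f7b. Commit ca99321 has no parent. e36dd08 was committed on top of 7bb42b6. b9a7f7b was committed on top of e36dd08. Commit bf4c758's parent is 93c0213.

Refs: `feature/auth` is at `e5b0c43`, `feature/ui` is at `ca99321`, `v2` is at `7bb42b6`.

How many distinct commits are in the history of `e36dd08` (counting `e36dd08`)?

4

Walking parent pointers from e36dd08: reachable set = {77a5034, 7bb42b6, ca99321, e36dd08}.
That is 4 commits.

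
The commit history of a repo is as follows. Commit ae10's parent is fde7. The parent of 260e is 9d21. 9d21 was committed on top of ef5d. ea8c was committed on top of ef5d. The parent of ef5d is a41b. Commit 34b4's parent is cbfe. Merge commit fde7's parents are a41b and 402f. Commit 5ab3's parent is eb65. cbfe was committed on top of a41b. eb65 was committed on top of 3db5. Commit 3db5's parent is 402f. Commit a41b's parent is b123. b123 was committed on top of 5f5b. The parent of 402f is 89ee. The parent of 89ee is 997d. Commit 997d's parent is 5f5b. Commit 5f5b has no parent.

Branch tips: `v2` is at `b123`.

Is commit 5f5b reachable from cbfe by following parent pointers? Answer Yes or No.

Ancestors of cbfe (commits reachable by following parents): {5f5b, a41b, b123, cbfe}.
5f5b is in that set, so it is an ancestor of cbfe.

Yes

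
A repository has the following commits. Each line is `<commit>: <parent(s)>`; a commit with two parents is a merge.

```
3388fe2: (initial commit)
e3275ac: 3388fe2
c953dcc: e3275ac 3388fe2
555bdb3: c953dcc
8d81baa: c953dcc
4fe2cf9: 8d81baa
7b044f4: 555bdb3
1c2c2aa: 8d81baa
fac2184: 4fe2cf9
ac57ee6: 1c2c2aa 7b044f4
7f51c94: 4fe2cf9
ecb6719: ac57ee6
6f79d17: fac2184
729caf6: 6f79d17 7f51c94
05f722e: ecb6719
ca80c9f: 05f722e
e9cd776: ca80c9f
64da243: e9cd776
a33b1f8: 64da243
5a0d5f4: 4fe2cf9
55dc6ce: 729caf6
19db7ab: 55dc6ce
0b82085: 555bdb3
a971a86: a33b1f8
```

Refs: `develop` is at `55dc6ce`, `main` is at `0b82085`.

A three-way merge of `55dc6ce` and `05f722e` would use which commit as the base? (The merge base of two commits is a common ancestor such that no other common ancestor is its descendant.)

8d81baa

Ancestors of 55dc6ce: {3388fe2, 4fe2cf9, 55dc6ce, 6f79d17, 729caf6, 7f51c94, 8d81baa, c953dcc, e3275ac, fac2184}.
Ancestors of 05f722e: {05f722e, 1c2c2aa, 3388fe2, 555bdb3, 7b044f4, 8d81baa, ac57ee6, c953dcc, e3275ac, ecb6719}.
Common ancestors: {3388fe2, 8d81baa, c953dcc, e3275ac}.
Among these, 8d81baa is not an ancestor of any other common ancestor — it is the merge base.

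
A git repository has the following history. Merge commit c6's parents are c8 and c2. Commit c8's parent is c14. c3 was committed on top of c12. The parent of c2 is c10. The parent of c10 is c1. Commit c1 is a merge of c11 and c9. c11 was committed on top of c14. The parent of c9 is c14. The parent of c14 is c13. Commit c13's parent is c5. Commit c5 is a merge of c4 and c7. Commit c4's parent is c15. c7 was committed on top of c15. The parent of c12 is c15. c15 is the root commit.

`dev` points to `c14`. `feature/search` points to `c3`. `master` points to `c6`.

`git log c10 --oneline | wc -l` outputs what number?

10

Walking parent pointers from c10: reachable set = {c1, c10, c11, c13, c14, c15, c4, c5, c7, c9}.
That is 10 commits.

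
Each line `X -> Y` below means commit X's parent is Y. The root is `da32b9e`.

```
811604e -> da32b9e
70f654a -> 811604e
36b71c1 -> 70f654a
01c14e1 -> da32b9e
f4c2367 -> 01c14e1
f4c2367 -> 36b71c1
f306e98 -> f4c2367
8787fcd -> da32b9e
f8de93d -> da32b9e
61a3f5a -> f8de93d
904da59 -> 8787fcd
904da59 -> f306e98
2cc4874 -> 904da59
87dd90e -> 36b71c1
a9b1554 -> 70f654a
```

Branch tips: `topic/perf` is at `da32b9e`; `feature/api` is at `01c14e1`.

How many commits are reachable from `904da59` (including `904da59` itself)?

9

Walking parent pointers from 904da59: reachable set = {01c14e1, 36b71c1, 70f654a, 811604e, 8787fcd, 904da59, da32b9e, f306e98, f4c2367}.
That is 9 commits.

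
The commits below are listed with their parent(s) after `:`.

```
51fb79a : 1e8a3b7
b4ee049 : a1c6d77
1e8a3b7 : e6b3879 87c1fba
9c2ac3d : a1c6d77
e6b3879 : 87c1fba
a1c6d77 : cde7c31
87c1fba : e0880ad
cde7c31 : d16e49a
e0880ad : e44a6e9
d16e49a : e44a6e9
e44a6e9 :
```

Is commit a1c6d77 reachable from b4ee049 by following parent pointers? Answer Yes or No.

Ancestors of b4ee049 (commits reachable by following parents): {a1c6d77, b4ee049, cde7c31, d16e49a, e44a6e9}.
a1c6d77 is in that set, so it is an ancestor of b4ee049.

Yes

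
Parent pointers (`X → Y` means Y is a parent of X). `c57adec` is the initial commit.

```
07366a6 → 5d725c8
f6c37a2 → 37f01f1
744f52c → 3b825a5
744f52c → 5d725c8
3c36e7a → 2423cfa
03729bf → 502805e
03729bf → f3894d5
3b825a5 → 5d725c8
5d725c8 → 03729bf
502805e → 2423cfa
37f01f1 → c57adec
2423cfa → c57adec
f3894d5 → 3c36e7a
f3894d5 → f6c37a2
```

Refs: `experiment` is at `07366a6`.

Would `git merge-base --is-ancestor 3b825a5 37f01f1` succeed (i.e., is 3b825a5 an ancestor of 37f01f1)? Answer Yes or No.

No

Ancestors of 37f01f1: {37f01f1, c57adec}.
3b825a5 is not in that set, so it is not an ancestor of 37f01f1.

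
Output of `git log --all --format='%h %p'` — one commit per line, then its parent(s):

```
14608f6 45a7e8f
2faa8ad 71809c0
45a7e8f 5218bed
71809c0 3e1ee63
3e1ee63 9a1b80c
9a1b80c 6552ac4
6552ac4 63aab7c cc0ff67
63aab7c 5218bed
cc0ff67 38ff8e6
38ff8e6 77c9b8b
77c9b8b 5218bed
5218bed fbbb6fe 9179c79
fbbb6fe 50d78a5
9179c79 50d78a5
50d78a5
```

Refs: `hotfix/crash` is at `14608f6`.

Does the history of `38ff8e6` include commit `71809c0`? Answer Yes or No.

No

Ancestors of 38ff8e6: {38ff8e6, 50d78a5, 5218bed, 77c9b8b, 9179c79, fbbb6fe}.
71809c0 is not in that set, so it is not an ancestor of 38ff8e6.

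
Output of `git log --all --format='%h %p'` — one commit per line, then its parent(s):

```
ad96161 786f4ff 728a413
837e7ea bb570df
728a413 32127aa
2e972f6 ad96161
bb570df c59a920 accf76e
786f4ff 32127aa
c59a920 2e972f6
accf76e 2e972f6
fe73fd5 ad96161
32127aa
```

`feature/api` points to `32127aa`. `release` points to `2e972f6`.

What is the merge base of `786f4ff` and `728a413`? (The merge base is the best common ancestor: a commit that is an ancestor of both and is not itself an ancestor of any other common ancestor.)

32127aa

Ancestors of 786f4ff: {32127aa, 786f4ff}.
Ancestors of 728a413: {32127aa, 728a413}.
Common ancestors: {32127aa}.
The only common ancestor is 32127aa, so it is the merge base.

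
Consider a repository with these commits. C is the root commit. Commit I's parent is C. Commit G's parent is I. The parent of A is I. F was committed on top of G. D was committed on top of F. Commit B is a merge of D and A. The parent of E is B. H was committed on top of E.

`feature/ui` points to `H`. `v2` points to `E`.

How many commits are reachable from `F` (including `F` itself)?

4

Walking parent pointers from F: reachable set = {C, F, G, I}.
That is 4 commits.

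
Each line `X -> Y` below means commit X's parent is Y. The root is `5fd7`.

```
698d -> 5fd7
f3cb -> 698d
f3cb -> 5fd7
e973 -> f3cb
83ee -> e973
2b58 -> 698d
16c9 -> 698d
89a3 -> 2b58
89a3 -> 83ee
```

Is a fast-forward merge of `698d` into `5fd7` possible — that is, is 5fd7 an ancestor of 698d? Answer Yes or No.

Yes

A fast-forward from 5fd7 to 698d is possible iff 5fd7 is an ancestor of 698d.
Ancestors of 698d: {5fd7, 698d}.
5fd7 is among them, so fast-forward is possible.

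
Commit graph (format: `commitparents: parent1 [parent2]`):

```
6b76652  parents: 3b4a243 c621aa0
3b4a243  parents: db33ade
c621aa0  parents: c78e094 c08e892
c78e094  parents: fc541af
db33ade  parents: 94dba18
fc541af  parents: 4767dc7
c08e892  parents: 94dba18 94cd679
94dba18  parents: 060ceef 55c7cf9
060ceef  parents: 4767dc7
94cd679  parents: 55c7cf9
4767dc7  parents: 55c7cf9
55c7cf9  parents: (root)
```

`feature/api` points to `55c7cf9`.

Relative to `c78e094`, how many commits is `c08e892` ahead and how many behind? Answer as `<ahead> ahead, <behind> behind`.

4 ahead, 2 behind

Reachable from c08e892: {060ceef, 4767dc7, 55c7cf9, 94cd679, 94dba18, c08e892}.
Reachable from c78e094: {4767dc7, 55c7cf9, c78e094, fc541af}.
Only in c08e892's history (ahead): {060ceef, 94cd679, 94dba18, c08e892} — 4.
Only in c78e094's history (behind): {c78e094, fc541af} — 2.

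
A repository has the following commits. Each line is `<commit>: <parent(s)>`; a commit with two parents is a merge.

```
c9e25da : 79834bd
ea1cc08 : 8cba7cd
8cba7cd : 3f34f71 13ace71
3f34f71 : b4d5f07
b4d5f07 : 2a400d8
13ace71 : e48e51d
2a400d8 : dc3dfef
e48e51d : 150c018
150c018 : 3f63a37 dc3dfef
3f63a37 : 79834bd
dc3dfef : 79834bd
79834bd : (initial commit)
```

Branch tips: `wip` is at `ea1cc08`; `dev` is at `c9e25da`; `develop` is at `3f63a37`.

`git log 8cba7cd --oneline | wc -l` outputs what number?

10

Walking parent pointers from 8cba7cd: reachable set = {13ace71, 150c018, 2a400d8, 3f34f71, 3f63a37, 79834bd, 8cba7cd, b4d5f07, dc3dfef, e48e51d}.
That is 10 commits.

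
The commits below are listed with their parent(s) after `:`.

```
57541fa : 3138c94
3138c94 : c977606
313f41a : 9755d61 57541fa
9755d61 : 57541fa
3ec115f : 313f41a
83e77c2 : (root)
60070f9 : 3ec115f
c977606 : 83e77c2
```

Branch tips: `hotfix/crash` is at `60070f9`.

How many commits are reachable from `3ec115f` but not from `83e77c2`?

6

Reachable from 3ec115f: {3138c94, 313f41a, 3ec115f, 57541fa, 83e77c2, 9755d61, c977606}.
Reachable from 83e77c2: {83e77c2}.
In 3ec115f's history but not 83e77c2's: {3138c94, 313f41a, 3ec115f, 57541fa, 9755d61, c977606} — 6 commits.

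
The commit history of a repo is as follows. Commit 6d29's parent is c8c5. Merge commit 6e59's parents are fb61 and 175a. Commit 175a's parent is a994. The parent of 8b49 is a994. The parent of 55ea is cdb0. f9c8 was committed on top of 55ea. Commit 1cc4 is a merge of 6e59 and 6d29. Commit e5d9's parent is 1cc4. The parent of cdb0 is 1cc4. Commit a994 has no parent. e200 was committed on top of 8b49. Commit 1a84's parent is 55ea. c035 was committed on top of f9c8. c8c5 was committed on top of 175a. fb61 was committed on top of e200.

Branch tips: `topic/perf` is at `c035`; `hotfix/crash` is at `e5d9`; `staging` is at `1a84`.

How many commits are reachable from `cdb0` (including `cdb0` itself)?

Walking parent pointers from cdb0: reachable set = {175a, 1cc4, 6d29, 6e59, 8b49, a994, c8c5, cdb0, e200, fb61}.
That is 10 commits.

10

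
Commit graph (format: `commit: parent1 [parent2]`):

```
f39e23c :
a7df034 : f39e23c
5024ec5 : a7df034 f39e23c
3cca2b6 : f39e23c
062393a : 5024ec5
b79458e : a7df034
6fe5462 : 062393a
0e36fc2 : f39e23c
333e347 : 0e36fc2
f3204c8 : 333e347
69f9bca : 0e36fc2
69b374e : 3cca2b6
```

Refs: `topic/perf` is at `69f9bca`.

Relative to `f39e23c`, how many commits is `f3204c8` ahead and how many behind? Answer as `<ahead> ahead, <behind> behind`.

3 ahead, 0 behind

Reachable from f3204c8: {0e36fc2, 333e347, f3204c8, f39e23c}.
Reachable from f39e23c: {f39e23c}.
Only in f3204c8's history (ahead): {0e36fc2, 333e347, f3204c8} — 3.
Only in f39e23c's history (behind): {} — 0.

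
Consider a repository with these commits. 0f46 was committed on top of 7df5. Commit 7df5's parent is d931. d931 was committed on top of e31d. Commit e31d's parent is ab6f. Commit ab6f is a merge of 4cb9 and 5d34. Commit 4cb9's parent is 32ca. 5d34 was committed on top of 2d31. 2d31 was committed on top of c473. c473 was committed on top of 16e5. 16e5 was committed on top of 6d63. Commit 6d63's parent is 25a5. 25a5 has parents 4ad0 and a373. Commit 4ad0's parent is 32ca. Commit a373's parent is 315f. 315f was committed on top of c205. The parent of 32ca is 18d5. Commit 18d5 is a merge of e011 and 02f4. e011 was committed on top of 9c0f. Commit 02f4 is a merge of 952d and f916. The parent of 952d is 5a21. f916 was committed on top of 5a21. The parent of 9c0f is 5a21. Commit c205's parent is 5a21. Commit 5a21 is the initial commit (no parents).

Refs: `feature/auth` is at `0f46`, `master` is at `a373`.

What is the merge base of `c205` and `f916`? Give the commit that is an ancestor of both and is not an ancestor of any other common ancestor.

5a21

Ancestors of c205: {5a21, c205}.
Ancestors of f916: {5a21, f916}.
Common ancestors: {5a21}.
The only common ancestor is 5a21, so it is the merge base.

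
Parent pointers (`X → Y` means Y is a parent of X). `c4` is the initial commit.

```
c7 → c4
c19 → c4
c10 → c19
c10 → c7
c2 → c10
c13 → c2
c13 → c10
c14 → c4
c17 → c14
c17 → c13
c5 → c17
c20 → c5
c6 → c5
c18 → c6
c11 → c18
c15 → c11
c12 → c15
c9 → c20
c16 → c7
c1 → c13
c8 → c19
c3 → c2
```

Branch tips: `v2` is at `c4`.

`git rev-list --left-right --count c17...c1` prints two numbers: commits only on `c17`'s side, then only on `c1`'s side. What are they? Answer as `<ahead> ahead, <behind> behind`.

Reachable from c17: {c10, c13, c14, c17, c19, c2, c4, c7}.
Reachable from c1: {c1, c10, c13, c19, c2, c4, c7}.
Only in c17's history (ahead): {c14, c17} — 2.
Only in c1's history (behind): {c1} — 1.

2 ahead, 1 behind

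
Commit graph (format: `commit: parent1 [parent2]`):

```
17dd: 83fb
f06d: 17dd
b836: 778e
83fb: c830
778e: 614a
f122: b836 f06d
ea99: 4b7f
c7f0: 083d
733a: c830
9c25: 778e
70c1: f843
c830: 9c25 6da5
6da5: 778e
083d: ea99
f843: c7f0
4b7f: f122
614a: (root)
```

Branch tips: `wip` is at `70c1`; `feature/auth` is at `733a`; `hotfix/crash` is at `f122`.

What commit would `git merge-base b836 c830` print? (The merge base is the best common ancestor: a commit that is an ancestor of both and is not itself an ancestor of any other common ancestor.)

Ancestors of b836: {614a, 778e, b836}.
Ancestors of c830: {614a, 6da5, 778e, 9c25, c830}.
Common ancestors: {614a, 778e}.
Among these, 778e is not an ancestor of any other common ancestor — it is the merge base.

778e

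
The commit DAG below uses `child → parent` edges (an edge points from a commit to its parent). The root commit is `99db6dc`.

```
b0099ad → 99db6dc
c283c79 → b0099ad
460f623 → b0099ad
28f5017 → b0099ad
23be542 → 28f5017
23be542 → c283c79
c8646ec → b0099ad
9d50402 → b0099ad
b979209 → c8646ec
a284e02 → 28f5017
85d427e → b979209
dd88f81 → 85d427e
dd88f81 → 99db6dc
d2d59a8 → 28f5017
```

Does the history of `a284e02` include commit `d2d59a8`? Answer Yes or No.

Ancestors of a284e02: {28f5017, 99db6dc, a284e02, b0099ad}.
d2d59a8 is not in that set, so it is not an ancestor of a284e02.

No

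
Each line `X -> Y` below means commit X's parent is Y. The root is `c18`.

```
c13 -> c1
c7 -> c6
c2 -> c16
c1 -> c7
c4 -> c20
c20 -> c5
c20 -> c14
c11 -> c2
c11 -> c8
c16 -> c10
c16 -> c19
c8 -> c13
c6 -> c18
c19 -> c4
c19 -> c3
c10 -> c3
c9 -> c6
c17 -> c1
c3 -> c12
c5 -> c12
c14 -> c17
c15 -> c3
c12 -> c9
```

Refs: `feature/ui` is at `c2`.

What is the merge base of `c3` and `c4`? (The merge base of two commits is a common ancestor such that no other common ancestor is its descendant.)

c12

Ancestors of c3: {c12, c18, c3, c6, c9}.
Ancestors of c4: {c1, c12, c14, c17, c18, c20, c4, c5, c6, c7, c9}.
Common ancestors: {c12, c18, c6, c9}.
Among these, c12 is not an ancestor of any other common ancestor — it is the merge base.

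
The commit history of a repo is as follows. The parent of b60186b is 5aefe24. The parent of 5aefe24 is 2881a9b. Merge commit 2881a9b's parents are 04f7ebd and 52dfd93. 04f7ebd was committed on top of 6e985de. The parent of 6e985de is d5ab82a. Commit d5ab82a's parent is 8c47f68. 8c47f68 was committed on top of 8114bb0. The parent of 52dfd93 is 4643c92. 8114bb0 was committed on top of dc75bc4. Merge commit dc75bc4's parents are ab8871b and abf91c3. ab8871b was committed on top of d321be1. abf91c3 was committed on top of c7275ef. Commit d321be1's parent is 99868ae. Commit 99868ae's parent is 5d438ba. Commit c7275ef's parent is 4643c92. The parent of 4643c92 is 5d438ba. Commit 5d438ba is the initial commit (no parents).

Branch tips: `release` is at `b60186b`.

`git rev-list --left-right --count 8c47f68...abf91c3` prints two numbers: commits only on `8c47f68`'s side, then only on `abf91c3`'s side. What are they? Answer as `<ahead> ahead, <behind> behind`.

6 ahead, 0 behind

Reachable from 8c47f68: {4643c92, 5d438ba, 8114bb0, 8c47f68, 99868ae, ab8871b, abf91c3, c7275ef, d321be1, dc75bc4}.
Reachable from abf91c3: {4643c92, 5d438ba, abf91c3, c7275ef}.
Only in 8c47f68's history (ahead): {8114bb0, 8c47f68, 99868ae, ab8871b, d321be1, dc75bc4} — 6.
Only in abf91c3's history (behind): {} — 0.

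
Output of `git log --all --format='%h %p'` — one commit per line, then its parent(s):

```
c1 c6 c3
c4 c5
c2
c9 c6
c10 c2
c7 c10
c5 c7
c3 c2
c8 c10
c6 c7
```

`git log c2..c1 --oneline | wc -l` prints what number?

5

Reachable from c1: {c1, c10, c2, c3, c6, c7}.
Reachable from c2: {c2}.
In c1's history but not c2's: {c1, c10, c3, c6, c7} — 5 commits.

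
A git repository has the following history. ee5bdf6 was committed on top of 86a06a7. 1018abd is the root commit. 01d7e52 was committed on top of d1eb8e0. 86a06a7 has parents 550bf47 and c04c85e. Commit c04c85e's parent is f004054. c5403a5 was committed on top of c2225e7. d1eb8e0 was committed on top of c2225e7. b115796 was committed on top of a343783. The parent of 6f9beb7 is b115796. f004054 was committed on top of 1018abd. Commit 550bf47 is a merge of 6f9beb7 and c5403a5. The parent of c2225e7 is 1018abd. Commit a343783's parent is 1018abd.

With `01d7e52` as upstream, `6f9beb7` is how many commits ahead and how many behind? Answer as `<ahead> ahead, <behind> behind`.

Reachable from 6f9beb7: {1018abd, 6f9beb7, a343783, b115796}.
Reachable from 01d7e52: {01d7e52, 1018abd, c2225e7, d1eb8e0}.
Only in 6f9beb7's history (ahead): {6f9beb7, a343783, b115796} — 3.
Only in 01d7e52's history (behind): {01d7e52, c2225e7, d1eb8e0} — 3.

3 ahead, 3 behind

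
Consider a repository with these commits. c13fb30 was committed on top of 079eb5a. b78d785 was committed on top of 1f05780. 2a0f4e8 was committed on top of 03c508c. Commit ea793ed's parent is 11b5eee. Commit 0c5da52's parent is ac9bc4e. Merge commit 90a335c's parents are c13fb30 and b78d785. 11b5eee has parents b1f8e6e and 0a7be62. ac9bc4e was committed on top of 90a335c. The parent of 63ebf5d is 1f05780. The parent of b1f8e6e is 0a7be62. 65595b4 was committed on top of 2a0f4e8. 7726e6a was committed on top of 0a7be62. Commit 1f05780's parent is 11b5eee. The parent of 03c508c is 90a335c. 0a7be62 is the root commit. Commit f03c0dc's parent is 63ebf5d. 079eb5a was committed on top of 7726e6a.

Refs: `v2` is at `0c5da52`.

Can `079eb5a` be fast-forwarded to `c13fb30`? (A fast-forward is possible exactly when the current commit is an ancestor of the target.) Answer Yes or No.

Yes

A fast-forward from 079eb5a to c13fb30 is possible iff 079eb5a is an ancestor of c13fb30.
Ancestors of c13fb30: {079eb5a, 0a7be62, 7726e6a, c13fb30}.
079eb5a is among them, so fast-forward is possible.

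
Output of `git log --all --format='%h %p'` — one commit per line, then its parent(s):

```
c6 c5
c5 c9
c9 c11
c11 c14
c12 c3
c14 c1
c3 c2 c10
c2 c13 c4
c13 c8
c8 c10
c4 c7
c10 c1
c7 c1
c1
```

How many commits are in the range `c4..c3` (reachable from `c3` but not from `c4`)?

Reachable from c3: {c1, c10, c13, c2, c3, c4, c7, c8}.
Reachable from c4: {c1, c4, c7}.
In c3's history but not c4's: {c10, c13, c2, c3, c8} — 5 commits.

5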